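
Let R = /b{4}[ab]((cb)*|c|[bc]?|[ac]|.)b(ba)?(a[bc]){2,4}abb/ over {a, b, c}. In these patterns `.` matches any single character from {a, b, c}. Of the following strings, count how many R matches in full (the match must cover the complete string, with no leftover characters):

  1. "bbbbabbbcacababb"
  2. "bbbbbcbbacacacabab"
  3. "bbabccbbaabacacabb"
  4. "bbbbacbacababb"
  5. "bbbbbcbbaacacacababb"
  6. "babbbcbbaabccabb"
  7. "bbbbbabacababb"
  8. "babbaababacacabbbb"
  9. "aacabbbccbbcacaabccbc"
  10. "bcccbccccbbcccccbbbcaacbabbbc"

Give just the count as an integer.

3

1 → no match
2 → no match — must end with "abb"
3 → no match
4 → match
5 → match
6 → no match
7 → match
8 → no match — must end with "abb"
9 → no match — must start with "b"
10 → no match — must end with "abb"
Total matched: 3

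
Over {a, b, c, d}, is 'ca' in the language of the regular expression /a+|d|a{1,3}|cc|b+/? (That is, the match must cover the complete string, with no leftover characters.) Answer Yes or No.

No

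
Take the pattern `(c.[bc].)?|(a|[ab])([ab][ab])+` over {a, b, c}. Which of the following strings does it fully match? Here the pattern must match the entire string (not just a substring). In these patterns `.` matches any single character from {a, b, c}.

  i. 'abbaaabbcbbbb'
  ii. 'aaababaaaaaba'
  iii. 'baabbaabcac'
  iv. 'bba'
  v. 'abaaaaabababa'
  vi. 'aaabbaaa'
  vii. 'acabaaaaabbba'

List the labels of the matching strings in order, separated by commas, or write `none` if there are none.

ii, iv, v

i → no match
ii → match
iii → no match
iv → match
v → match
vi → no match
vii → no match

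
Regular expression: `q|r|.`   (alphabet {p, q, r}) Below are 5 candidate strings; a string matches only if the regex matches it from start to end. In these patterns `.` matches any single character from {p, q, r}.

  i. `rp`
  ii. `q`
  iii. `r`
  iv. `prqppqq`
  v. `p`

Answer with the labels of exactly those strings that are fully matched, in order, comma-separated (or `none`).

ii, iii, v

i → no match
ii → match
iii → match
iv → no match
v → match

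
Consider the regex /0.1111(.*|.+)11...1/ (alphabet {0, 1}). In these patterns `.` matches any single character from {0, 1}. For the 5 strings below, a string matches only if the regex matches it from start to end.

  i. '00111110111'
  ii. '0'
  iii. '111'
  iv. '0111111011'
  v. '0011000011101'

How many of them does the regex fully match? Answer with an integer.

i → no match
ii → no match — must end with '1'
iii → no match — must start with '0'
iv → no match
v → no match
Total matched: 0

0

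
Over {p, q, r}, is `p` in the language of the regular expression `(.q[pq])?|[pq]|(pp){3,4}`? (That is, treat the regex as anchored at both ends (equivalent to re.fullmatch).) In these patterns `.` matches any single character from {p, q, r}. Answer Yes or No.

Yes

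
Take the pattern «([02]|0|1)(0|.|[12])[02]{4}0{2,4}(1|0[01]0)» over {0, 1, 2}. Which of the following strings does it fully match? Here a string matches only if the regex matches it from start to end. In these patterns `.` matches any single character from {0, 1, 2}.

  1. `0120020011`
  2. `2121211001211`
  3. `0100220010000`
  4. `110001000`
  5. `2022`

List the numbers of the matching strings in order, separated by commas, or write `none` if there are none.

1 → no match
2 → no match
3 → no match
4 → no match
5 → no match

none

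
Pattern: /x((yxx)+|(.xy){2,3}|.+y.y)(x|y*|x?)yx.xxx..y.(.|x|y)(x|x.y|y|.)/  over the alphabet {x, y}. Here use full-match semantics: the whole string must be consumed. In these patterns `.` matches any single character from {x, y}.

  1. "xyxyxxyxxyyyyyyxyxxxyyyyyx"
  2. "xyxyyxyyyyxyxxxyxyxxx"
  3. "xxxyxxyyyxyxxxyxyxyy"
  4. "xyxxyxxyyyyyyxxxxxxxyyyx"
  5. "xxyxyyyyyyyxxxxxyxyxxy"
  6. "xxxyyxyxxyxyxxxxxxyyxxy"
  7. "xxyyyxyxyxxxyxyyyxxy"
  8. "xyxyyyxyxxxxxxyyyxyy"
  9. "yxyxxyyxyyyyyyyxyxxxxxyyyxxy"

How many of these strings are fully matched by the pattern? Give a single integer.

1 → match
2 → match
3 → match
4 → match
5 → match
6 → match
7 → match
8 → no match
9 → no match — must start with "x"
Total matched: 7

7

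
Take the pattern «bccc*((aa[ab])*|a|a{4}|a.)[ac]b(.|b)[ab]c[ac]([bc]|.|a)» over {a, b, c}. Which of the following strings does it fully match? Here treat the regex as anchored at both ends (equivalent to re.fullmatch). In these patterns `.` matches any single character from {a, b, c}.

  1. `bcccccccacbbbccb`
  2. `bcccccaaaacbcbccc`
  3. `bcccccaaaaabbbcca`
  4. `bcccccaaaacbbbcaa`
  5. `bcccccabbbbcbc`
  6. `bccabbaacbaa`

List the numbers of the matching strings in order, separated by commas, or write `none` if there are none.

1 → match
2 → match
3 → match
4 → match
5 → no match
6. `bccabbaacbaa` → no match

1, 2, 3, 4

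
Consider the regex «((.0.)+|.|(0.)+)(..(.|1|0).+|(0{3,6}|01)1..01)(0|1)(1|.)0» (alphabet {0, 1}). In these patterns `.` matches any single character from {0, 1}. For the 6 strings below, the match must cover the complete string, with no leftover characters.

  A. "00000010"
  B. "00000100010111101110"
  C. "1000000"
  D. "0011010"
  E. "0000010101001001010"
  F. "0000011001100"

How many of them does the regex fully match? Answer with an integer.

A. "00000010" → match
B → match
C. "1000000" → no match
D. "0011010" → no match
E → match
F → match
Total matched: 4

4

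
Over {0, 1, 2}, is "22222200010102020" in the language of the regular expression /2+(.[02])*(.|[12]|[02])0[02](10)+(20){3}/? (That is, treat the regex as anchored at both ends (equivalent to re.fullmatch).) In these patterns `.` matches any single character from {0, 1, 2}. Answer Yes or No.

No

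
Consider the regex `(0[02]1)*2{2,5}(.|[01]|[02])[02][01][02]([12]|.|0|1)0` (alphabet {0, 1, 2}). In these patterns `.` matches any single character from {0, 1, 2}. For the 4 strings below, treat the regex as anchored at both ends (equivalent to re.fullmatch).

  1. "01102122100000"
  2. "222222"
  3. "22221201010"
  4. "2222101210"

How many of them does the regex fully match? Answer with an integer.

1 → no match
2 → no match — must end with "0"
3 → no match
4 → match
Total matched: 1

1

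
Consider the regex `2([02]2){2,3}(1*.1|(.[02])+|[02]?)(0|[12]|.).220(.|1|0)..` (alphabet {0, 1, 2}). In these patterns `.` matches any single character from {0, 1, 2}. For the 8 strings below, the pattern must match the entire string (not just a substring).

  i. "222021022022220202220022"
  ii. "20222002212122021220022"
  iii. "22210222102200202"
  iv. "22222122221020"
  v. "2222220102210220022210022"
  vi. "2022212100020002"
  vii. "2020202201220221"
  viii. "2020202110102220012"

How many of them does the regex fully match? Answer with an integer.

3

i → no match
ii → match
iii → no match
iv → no match
v → no match
vi → no match
vii → match
viii → match
Total matched: 3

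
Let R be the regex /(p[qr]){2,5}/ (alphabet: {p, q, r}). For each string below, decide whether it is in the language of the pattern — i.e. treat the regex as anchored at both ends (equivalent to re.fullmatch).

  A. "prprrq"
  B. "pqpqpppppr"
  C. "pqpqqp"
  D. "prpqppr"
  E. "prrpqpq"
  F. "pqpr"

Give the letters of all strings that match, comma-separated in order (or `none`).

F

A → no match
B → no match
C → no match
D → no match
E → no match
F → match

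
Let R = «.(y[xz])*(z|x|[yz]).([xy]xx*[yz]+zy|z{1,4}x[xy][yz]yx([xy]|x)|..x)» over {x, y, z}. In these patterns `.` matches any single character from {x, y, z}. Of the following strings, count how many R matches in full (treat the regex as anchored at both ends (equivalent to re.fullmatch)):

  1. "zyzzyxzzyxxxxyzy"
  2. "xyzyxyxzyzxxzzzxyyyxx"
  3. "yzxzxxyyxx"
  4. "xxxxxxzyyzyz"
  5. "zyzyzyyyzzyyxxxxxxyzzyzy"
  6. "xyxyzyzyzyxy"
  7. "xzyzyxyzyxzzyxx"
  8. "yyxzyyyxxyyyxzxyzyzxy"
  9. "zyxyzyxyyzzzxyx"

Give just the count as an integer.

1

1 → no match
2 → no match
3 → match
4 → no match
5 → no match
6 → no match
7 → no match
8 → no match
9 → no match
Total matched: 1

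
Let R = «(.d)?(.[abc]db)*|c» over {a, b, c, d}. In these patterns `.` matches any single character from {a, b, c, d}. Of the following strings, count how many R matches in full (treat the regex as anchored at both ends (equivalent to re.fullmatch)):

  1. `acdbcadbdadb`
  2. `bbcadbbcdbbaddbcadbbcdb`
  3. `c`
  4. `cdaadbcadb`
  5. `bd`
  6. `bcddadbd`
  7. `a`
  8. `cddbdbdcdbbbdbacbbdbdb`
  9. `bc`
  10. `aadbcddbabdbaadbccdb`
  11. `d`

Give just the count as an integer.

1 → match
2 → no match
3 → match
4 → match
5 → match
6 → no match
7 → no match
8 → no match
9 → no match
10 → no match
11 → no match
Total matched: 4

4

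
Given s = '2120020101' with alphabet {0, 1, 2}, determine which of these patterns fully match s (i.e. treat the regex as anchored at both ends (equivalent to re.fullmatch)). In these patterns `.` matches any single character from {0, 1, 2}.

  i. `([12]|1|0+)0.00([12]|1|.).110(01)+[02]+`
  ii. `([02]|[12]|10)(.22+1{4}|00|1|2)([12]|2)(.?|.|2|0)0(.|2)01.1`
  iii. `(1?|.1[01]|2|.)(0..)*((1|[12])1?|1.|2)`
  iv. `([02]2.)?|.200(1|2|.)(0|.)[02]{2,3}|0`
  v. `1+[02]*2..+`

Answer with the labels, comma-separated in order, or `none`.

ii

i → no match
ii → match
iii → no match
iv → no match
v → no match — must start with '1'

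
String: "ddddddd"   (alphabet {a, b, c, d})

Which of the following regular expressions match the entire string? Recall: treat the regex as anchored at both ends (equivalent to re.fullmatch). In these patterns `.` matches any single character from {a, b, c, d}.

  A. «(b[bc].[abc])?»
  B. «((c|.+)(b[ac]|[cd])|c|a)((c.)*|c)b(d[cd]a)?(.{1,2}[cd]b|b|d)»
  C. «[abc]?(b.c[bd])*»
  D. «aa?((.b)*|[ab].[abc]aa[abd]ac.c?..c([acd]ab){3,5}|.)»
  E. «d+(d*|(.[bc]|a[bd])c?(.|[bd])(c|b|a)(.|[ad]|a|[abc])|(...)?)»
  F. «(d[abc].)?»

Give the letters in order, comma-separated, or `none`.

E

A → no match
B → no match
C → no match
D → no match — must start with "a"
E → match
F → no match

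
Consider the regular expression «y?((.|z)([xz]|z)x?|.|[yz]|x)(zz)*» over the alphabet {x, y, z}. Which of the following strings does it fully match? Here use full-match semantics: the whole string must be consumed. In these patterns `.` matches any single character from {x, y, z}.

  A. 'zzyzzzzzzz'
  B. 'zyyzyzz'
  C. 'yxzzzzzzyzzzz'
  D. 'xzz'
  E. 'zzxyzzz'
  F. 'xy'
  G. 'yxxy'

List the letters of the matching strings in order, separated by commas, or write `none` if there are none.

D

A. 'zzyzzzzzzz' → no match
B. 'zyyzyzz' → no match
C → no match
D. 'xzz' → match
E. 'zzxyzzz' → no match
F. 'xy' → no match
G. 'yxxy' → no match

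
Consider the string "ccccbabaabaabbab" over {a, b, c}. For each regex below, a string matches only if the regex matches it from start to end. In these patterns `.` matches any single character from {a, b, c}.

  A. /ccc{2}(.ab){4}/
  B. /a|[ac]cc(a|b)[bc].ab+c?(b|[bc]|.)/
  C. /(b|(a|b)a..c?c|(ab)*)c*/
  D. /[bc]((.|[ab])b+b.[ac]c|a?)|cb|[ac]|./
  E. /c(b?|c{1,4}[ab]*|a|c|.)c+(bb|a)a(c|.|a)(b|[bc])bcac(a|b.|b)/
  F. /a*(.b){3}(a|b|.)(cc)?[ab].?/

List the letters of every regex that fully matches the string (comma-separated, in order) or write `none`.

A → match
B → no match
C → no match
D → no match
E → no match
F → no match

A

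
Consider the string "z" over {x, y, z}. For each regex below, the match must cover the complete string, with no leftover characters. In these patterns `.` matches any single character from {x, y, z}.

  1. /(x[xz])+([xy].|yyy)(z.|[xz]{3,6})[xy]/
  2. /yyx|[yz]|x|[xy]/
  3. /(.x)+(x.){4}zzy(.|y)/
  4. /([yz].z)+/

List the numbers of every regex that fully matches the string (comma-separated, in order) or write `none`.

2

1 → no match — must start with "x"
2 → match
3 → no match
4 → no match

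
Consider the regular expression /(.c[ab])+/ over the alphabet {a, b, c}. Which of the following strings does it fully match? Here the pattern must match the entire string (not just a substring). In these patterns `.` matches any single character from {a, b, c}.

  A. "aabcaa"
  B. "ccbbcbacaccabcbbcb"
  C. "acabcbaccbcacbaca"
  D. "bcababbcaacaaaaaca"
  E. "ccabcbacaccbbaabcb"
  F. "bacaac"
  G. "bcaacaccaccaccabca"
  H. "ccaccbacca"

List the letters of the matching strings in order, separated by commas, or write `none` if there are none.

B, G

A → no match
B → match
C → no match
D → no match
E → no match
F → no match
G → match
H → no match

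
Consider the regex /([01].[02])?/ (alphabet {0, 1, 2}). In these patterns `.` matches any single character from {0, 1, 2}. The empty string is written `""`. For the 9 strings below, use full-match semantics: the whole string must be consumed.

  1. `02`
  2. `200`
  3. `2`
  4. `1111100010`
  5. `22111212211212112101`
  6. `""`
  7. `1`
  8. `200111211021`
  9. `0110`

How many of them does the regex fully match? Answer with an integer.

1

1 → no match
2 → no match
3 → no match
4 → no match
5 → no match
6 → match
7 → no match
8 → no match
9 → no match
Total matched: 1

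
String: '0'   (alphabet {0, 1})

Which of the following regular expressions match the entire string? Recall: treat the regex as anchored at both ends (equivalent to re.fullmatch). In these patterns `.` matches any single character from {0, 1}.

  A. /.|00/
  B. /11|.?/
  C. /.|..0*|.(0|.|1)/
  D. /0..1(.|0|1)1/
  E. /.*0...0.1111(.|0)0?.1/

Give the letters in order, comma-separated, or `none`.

A → match
B → match
C → match
D → no match — must end with '1'
E → no match — must end with '1'

A, B, C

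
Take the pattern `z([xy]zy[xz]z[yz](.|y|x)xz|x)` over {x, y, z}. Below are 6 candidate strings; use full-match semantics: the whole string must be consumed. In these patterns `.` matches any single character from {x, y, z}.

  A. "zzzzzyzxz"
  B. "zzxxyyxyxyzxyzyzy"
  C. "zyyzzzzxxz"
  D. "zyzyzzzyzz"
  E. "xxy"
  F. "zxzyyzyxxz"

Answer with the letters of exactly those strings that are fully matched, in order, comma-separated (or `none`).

A. "zzzzzyzxz" → no match
B → no match
C. "zyyzzzzxxz" → no match
D. "zyzyzzzyzz" → no match
E. "xxy" → no match — must start with "z"
F. "zxzyyzyxxz" → no match

none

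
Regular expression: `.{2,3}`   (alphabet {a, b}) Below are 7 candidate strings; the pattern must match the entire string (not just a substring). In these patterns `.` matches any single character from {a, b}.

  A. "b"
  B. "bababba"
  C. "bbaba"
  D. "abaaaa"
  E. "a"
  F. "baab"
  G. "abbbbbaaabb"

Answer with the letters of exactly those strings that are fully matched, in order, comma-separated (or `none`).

A → no match
B → no match
C → no match
D → no match
E → no match
F → no match
G → no match

none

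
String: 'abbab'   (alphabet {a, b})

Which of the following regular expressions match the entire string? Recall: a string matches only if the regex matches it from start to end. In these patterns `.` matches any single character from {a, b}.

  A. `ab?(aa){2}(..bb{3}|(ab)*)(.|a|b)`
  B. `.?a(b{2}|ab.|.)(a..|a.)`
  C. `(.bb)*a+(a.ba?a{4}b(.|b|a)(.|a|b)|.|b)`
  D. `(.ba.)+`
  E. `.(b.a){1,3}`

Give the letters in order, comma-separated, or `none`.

A → no match
B → match
C → match
D → no match
E → no match — must end with 'a'

B, C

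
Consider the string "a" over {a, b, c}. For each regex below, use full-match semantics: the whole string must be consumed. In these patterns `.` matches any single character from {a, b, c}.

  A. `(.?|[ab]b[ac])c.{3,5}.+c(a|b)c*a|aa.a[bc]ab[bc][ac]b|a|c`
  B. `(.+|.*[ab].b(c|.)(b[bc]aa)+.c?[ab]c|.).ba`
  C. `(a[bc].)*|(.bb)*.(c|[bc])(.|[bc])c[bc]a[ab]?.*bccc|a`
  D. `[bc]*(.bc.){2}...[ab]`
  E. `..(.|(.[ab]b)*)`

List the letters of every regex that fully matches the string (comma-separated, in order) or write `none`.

A → match
B → no match — must end with "ba"
C → match
D → no match
E → no match

A, C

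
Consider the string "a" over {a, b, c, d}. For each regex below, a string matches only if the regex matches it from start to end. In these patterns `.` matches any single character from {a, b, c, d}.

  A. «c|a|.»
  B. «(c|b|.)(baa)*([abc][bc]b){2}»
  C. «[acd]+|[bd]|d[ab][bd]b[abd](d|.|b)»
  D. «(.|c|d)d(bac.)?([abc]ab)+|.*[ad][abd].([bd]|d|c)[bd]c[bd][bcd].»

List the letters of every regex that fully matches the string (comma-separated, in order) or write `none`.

A → match
B → no match — must end with "b"
C → match
D → no match

A, C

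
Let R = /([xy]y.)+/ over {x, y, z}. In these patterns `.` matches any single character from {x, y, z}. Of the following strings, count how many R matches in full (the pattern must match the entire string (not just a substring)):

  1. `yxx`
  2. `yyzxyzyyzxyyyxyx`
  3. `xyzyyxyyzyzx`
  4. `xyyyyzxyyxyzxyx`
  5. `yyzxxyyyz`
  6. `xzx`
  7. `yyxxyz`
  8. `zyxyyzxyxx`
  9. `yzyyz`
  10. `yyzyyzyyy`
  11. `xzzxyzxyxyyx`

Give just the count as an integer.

3

1. `yxx` → no match
2 → no match
3. `xyzyyxyyzyzx` → no match
4 → match
5. `yyzxxyyyz` → no match
6. `xzx` → no match
7. `yyxxyz` → match
8. `zyxyyzxyxx` → no match
9. `yzyyz` → no match
10. `yyzyyzyyy` → match
11. `xzzxyzxyxyyx` → no match
Total matched: 3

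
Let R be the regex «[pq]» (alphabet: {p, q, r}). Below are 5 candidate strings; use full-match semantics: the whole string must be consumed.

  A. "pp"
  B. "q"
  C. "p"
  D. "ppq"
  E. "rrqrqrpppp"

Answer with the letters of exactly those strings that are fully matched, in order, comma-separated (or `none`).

A → no match
B → match
C → match
D → no match
E → no match

B, C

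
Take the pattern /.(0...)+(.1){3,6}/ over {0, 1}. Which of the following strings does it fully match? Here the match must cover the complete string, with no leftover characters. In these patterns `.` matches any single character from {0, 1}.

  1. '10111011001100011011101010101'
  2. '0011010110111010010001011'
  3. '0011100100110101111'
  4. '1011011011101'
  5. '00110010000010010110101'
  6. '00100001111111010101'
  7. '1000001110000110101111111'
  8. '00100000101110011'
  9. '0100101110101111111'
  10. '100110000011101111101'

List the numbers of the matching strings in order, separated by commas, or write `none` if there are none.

1 → match
2 → no match
3 → no match
4 → match
5 → match
6 → no match
7 → match
8 → no match
9 → no match
10 → match

1, 4, 5, 7, 10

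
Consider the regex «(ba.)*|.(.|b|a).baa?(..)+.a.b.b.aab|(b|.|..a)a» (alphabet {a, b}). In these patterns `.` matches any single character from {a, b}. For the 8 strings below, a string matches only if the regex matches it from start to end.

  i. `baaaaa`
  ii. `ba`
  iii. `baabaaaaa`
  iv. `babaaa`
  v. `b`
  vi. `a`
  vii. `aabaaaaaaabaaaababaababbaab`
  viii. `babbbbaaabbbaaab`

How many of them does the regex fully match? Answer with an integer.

i. `baaaaa` → no match
ii. `ba` → match
iii. `baabaaaaa` → no match
iv. `babaaa` → no match
v. `b` → no match
vi. `a` → no match
vii → no match
viii → no match
Total matched: 1

1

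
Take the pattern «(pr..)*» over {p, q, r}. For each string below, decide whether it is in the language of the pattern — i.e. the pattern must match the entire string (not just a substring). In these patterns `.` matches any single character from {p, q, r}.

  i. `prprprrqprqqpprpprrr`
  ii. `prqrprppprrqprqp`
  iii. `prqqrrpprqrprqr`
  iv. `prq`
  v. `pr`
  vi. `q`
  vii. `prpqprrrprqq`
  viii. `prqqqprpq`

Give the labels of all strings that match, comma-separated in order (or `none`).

ii, vii

i → no match
ii → match
iii → no match
iv → no match
v → no match
vi → no match
vii → match
viii → no match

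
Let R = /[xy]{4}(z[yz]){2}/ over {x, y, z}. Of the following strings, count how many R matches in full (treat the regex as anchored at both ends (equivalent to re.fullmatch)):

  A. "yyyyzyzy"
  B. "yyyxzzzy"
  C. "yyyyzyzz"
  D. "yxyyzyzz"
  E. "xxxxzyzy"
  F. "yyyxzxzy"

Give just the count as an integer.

A → match
B → match
C → match
D → match
E → match
F → no match
Total matched: 5

5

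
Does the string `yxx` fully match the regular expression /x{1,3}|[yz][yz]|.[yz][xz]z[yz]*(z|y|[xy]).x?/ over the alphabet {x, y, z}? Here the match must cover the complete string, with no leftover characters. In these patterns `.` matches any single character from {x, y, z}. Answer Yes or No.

No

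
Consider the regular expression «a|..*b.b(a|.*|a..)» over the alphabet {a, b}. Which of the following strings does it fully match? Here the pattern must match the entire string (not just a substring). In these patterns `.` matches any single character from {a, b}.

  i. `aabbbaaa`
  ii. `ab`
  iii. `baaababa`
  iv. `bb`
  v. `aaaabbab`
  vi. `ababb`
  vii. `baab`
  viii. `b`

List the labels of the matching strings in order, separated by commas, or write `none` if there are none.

i → match
ii → no match
iii → match
iv → no match
v → match
vi → match
vii → no match
viii → no match

i, iii, v, vi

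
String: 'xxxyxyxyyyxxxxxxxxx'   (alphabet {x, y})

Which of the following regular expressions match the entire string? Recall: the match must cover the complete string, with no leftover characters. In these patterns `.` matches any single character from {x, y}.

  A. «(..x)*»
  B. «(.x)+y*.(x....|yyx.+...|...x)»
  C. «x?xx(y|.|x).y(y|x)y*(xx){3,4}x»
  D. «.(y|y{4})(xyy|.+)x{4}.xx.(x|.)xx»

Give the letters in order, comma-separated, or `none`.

C

A → no match
B → no match
C → match
D → no match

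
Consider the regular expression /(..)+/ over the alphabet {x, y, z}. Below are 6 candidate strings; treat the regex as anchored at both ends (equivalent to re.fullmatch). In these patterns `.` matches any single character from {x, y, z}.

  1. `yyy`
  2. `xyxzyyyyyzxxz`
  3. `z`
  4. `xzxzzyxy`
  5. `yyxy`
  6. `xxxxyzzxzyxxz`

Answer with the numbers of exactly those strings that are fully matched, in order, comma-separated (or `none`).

4, 5

1 → no match
2 → no match
3 → no match
4 → match
5 → match
6 → no match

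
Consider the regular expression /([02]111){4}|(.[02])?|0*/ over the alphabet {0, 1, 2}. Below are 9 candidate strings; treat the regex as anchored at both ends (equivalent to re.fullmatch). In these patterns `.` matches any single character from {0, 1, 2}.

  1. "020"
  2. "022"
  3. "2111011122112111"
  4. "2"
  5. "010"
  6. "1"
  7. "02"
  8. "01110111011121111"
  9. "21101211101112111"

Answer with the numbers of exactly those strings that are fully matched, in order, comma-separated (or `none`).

1 → no match
2 → no match
3 → no match
4 → no match
5 → no match
6 → no match
7 → match
8 → no match
9 → no match

7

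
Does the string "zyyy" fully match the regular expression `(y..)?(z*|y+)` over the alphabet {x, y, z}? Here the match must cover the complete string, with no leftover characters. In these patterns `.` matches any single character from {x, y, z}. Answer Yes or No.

No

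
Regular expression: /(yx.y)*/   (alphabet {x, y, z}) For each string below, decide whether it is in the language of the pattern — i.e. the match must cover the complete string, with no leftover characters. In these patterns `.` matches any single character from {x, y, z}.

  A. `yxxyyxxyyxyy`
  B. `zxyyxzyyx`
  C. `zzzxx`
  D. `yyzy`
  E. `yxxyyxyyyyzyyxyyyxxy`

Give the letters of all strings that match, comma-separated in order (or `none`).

A

A → match
B → no match
C → no match
D → no match
E → no match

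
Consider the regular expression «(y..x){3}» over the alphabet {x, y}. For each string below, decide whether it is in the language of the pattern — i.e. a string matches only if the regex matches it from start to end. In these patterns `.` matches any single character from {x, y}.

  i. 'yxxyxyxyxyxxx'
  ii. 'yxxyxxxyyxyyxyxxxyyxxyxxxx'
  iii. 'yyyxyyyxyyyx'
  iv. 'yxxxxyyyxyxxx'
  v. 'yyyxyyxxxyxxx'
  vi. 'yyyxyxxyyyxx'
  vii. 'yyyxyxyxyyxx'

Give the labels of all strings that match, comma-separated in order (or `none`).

iii, vii

i → no match
ii → no match
iii → match
iv → no match
v → no match
vi → no match
vii → match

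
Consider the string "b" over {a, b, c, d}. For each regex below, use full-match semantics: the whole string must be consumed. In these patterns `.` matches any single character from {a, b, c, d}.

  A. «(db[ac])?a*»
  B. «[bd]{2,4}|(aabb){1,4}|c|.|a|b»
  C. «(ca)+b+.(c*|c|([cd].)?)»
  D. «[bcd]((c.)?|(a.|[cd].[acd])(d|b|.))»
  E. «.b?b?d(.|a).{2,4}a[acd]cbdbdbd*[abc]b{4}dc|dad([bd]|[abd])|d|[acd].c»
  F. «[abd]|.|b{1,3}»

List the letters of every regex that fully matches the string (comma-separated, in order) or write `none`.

B, D, F

A → no match
B → match
C → no match — must start with "ca"
D → match
E → no match
F → match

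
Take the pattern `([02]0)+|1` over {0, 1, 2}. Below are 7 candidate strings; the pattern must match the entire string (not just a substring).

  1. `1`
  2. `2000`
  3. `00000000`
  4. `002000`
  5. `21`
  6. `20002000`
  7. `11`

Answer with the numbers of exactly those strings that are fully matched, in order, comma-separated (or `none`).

1 → match
2 → match
3 → match
4 → match
5 → no match
6 → match
7 → no match

1, 2, 3, 4, 6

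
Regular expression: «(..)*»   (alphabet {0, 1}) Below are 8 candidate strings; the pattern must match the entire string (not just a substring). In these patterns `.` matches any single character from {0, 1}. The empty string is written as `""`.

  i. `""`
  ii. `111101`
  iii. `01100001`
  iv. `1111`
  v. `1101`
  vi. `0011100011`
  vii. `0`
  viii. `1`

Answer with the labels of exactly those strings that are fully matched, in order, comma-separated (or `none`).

i, ii, iii, iv, v, vi

i → match
ii → match
iii → match
iv → match
v → match
vi → match
vii → no match
viii → no match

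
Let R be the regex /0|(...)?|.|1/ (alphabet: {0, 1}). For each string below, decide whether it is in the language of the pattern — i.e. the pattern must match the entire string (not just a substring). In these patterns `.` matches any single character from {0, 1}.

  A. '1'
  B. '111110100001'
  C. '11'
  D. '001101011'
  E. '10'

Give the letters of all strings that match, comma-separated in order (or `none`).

A → match
B → no match
C → no match
D → no match
E → no match

A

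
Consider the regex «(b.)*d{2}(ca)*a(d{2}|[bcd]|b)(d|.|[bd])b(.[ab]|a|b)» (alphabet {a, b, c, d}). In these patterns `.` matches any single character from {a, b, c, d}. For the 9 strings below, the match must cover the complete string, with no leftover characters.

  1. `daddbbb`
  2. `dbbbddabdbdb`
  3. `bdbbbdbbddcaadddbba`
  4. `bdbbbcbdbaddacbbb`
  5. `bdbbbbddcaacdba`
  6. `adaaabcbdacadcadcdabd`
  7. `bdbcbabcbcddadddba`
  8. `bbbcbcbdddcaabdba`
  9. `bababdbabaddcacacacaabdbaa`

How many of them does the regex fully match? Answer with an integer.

6

1 → no match
2 → no match
3 → match
4 → match
5 → match
6 → no match
7 → match
8 → match
9 → match
Total matched: 6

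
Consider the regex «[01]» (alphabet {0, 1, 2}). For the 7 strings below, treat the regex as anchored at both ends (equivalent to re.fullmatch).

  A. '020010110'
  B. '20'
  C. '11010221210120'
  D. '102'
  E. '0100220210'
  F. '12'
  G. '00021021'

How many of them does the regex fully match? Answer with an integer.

0

A → no match
B → no match
C → no match
D → no match
E → no match
F → no match
G → no match
Total matched: 0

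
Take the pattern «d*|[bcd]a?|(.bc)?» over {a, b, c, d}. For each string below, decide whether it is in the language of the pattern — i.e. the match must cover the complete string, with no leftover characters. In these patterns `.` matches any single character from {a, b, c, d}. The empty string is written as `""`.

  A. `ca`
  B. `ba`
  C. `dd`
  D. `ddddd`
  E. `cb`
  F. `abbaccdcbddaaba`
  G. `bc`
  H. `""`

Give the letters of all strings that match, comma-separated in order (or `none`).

A, B, C, D, H

A. `ca` → match
B. `ba` → match
C. `dd` → match
D. `ddddd` → match
E. `cb` → no match
F → no match
G. `bc` → no match
H. `""` → match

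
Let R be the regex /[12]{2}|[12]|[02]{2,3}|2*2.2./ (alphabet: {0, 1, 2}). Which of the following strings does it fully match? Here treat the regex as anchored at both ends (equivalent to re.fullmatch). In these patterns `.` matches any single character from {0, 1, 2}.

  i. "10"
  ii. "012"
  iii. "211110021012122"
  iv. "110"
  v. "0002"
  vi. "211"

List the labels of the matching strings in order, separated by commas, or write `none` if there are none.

i → no match
ii → no match
iii → no match
iv → no match
v → no match
vi → no match

none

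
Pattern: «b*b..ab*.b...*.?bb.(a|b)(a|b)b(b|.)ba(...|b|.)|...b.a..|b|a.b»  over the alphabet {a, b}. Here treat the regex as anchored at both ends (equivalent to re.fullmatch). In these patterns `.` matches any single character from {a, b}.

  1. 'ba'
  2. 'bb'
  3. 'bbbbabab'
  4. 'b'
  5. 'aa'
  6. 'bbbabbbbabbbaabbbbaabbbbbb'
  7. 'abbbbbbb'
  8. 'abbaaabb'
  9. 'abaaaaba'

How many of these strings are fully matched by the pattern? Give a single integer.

1

1 → no match
2 → no match
3 → no match
4 → match
5 → no match
6 → no match
7 → no match
8 → no match
9 → no match
Total matched: 1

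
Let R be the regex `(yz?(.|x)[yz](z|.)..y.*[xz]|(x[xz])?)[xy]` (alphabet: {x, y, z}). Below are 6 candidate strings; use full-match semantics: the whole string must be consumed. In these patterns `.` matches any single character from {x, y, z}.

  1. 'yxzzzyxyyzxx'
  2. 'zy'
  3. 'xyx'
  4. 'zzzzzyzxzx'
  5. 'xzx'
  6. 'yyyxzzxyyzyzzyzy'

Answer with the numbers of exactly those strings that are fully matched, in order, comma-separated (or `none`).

5

1. 'yxzzzyxyyzxx' → no match
2. 'zy' → no match
3. 'xyx' → no match
4. 'zzzzzyzxzx' → no match
5. 'xzx' → match
6 → no match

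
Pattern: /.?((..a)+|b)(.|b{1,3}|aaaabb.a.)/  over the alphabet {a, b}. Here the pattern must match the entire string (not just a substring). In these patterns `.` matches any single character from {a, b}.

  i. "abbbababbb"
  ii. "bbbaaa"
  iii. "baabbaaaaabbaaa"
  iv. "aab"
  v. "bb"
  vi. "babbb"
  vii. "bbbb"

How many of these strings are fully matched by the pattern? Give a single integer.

i. "abbbababbb" → no match
ii. "bbbaaa" → no match
iii → match
iv. "aab" → no match
v. "bb" → match
vi. "babbb" → no match
vii. "bbbb" → match
Total matched: 3

3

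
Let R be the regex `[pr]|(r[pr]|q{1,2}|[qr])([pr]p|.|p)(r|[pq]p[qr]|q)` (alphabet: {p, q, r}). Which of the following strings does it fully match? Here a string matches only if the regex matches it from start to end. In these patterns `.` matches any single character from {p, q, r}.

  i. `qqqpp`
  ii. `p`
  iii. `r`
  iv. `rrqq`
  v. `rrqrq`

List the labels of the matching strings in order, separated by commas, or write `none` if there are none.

ii, iii, iv

i. `qqqpp` → no match
ii. `p` → match
iii. `r` → match
iv. `rrqq` → match
v. `rrqrq` → no match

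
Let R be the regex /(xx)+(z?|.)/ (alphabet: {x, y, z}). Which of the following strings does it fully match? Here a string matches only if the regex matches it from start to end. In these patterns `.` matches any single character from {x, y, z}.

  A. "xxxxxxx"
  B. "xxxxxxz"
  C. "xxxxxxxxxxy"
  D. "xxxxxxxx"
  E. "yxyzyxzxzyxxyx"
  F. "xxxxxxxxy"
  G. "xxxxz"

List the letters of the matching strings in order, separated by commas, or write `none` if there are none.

A, B, C, D, F, G

A. "xxxxxxx" → match
B. "xxxxxxz" → match
C. "xxxxxxxxxxy" → match
D. "xxxxxxxx" → match
E → no match — must start with "xx"
F. "xxxxxxxxy" → match
G. "xxxxz" → match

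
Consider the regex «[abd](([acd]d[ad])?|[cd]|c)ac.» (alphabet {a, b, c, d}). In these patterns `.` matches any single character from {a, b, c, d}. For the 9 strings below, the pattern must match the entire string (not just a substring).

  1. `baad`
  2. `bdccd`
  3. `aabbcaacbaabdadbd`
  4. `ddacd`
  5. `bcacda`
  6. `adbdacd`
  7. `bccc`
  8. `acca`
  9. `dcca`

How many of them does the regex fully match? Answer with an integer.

1 → no match
2 → no match
3 → no match
4 → match
5 → no match
6 → no match
7 → no match
8 → no match
9 → no match
Total matched: 1

1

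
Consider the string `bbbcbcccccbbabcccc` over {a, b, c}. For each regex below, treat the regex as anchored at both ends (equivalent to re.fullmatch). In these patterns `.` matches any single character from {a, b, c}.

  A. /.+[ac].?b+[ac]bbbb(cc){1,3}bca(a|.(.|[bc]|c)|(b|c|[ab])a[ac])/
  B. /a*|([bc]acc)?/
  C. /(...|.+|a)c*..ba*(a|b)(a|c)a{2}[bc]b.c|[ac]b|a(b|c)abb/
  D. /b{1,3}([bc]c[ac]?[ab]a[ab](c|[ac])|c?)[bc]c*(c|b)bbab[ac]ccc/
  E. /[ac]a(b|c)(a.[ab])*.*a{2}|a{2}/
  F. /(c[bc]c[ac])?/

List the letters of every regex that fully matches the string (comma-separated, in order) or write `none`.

A → no match
B → no match
C → no match
D → match
E → no match — must end with `a`
F → no match

D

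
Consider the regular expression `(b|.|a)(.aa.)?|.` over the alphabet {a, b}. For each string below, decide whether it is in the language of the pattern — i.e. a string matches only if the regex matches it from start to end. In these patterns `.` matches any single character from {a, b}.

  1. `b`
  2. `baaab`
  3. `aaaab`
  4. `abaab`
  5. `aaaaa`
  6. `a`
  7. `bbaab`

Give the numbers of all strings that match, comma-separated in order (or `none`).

1, 2, 3, 4, 5, 6, 7

1 → match
2 → match
3 → match
4 → match
5 → match
6 → match
7 → match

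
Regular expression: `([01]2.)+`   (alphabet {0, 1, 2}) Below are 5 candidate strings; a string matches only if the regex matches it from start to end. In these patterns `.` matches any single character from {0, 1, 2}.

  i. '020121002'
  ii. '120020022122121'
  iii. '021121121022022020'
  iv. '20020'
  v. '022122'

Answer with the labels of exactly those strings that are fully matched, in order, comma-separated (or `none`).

ii, iii, v

i → no match
ii → match
iii → match
iv → no match
v → match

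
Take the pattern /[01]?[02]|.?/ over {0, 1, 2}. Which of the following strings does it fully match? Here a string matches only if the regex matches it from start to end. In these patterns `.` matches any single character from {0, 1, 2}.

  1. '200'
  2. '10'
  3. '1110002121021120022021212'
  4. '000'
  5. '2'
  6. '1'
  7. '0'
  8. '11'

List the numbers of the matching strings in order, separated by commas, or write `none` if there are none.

2, 5, 6, 7

1 → no match
2 → match
3 → no match
4 → no match
5 → match
6 → match
7 → match
8 → no match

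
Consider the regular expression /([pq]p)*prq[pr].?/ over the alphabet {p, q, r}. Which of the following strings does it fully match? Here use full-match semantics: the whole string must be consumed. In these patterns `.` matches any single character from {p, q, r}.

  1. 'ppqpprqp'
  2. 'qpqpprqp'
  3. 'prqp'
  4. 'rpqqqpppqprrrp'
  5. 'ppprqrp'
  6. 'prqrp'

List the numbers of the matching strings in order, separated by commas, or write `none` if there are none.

1 → match
2 → match
3 → match
4 → no match
5 → match
6 → match

1, 2, 3, 5, 6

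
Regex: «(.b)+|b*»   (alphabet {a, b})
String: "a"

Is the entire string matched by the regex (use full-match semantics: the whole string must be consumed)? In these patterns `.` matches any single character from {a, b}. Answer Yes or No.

No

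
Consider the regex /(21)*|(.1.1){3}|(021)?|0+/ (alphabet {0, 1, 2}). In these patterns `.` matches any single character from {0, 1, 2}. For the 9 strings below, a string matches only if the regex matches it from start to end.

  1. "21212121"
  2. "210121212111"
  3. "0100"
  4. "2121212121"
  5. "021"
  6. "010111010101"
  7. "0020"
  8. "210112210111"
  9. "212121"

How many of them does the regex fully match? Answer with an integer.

6

1 → match
2 → match
3 → no match
4 → match
5 → match
6 → match
7 → no match
8 → no match
9 → match
Total matched: 6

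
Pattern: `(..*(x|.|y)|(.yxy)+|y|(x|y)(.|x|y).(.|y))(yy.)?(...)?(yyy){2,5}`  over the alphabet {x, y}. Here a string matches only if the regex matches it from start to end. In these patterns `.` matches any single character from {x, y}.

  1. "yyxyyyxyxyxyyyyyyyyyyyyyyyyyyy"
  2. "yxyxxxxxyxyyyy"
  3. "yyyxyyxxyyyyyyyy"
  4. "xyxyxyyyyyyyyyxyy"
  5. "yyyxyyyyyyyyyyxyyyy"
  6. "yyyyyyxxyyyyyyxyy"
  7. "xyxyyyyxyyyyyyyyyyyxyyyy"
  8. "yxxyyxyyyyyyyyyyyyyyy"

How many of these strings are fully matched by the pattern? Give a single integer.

3

1 → match
2 → no match
3 → match
4 → no match — must end with "yyy"
5 → no match
6 → no match — must end with "yyy"
7 → no match
8 → match
Total matched: 3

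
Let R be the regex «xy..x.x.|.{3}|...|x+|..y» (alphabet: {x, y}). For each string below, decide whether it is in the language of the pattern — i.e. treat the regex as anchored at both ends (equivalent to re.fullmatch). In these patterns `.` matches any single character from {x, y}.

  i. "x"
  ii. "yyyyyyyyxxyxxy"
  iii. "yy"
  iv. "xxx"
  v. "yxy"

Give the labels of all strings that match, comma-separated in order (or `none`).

i → match
ii → no match
iii → no match
iv → match
v → match

i, iv, v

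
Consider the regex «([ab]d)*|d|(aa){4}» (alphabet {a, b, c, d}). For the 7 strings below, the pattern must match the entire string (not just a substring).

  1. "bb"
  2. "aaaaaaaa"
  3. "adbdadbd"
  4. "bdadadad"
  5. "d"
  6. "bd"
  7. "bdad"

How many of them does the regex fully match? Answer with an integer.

1 → no match
2 → match
3 → match
4 → match
5 → match
6 → match
7 → match
Total matched: 6

6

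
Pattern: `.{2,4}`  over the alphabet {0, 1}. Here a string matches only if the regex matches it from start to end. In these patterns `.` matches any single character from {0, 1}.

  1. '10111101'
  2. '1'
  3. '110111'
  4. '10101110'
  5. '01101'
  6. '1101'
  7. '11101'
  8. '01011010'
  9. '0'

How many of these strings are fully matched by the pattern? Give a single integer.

1

1 → no match
2 → no match
3 → no match
4 → no match
5 → no match
6 → match
7 → no match
8 → no match
9 → no match
Total matched: 1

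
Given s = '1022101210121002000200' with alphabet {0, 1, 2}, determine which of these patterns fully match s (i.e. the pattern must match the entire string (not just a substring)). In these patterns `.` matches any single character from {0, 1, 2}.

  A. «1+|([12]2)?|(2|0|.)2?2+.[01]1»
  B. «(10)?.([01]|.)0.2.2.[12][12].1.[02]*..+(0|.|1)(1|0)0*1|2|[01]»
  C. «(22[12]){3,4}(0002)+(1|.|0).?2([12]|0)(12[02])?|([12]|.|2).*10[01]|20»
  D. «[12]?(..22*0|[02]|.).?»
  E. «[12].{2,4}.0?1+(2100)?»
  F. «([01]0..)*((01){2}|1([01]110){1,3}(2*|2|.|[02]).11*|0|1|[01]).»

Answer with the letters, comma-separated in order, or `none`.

F

A → no match
B → no match
C → no match
D → no match
E → no match
F → match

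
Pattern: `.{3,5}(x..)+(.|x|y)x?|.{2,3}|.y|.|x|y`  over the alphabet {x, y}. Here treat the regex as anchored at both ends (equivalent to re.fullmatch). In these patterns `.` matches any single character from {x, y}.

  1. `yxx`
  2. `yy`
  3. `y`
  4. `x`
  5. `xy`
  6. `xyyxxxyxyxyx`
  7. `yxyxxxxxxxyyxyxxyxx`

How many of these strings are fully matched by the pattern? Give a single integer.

1 → match
2 → match
3 → match
4 → match
5 → match
6 → match
7 → match
Total matched: 7

7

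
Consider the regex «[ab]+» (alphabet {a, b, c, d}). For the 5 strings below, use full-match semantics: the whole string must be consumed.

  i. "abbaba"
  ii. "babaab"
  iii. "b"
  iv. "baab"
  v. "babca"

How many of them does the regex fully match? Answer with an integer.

i → match
ii → match
iii → match
iv → match
v → no match
Total matched: 4

4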